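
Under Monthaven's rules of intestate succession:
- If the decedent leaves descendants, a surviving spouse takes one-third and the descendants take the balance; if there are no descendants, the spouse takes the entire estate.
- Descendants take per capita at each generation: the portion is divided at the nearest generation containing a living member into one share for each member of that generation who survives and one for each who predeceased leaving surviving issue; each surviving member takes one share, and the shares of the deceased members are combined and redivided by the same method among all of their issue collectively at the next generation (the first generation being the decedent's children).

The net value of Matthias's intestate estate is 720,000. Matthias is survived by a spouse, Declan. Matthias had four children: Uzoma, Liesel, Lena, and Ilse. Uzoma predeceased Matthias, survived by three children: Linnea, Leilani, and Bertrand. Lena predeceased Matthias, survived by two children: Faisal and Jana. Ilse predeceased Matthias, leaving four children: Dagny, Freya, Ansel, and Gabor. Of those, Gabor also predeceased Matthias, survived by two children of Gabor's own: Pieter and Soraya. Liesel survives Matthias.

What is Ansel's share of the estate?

Declan takes one-third of 720,000 = 240,000. The remaining 480,000 passes to the descendants.
The descendants' portion (480,000) is divided at the children's generation into 4 shares of 120,000. Liesel takes 120,000. The 3 shares of the deceased (Uzoma, Lena, and Ilse) are combined into a pool of 360,000.
That pool (360,000) is divided at the grandchildren's generation into 9 shares of 40,000. Linnea, Leilani, Bertrand, Faisal, Jana, Dagny, Freya, and Ansel each take 40,000. The remaining share for the deceased Gabor (40,000) is carried to the next generation.
That pool (40,000) is divided at the great-grandchildren's generation equally among Pieter and Soraya: 20,000 each.

Ansel receives 40,000.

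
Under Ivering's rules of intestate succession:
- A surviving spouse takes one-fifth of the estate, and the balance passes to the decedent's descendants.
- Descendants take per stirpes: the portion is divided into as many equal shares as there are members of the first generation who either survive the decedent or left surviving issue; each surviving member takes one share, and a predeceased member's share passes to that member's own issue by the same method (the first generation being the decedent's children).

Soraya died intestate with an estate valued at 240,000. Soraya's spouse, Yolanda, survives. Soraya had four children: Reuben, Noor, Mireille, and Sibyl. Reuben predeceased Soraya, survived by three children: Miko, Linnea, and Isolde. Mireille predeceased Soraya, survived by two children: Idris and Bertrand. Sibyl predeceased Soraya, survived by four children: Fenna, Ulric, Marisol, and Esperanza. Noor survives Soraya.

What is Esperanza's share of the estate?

Esperanza receives 12,000.

Yolanda takes one-fifth of 240,000 = 48,000. The remaining 192,000 passes to the descendants.
The descendants' portion (192,000) is divided into 4 shares of 48,000: Noor takes 48,000; Reuben's 48,000 share passes to Reuben's issue; Mireille's 48,000 share passes to Mireille's issue; Sibyl's 48,000 share passes to Sibyl's issue.
Reuben's share (48,000) is divided into 3 shares of 16,000: Miko, Linnea, and Isolde each take 16,000.
Mireille's share (48,000) is divided into 2 shares of 24,000: Idris and Bertrand each take 24,000.
Sibyl's share (48,000) is divided into 4 shares of 12,000: Fenna, Ulric, Marisol, and Esperanza each take 12,000.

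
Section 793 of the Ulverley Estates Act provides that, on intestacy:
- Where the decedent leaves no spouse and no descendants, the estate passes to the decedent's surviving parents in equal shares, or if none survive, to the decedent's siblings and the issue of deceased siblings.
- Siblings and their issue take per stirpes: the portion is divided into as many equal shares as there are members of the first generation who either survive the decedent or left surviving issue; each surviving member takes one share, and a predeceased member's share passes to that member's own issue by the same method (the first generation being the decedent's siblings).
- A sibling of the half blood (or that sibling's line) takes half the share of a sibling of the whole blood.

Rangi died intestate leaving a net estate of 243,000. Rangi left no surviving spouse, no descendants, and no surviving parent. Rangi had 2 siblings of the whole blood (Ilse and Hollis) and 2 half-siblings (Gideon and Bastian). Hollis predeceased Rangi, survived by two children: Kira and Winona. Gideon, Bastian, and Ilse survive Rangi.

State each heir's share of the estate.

The entire 243,000 passes to the siblings and their issue.
Counting each half-blood sibling's line as half a unit, there are 3 units in 243,000, so one unit is 81,000. Whole-blood lines (Ilse and Hollis) take 81,000 each; half-blood lines (Gideon and Bastian) take 40,500 each.
Hollis's share (81,000) is divided into 2 shares of 40,500: Kira and Winona each take 40,500.

Gideon: 40,500; Bastian: 40,500; Ilse: 81,000; Kira: 40,500; Winona: 40,500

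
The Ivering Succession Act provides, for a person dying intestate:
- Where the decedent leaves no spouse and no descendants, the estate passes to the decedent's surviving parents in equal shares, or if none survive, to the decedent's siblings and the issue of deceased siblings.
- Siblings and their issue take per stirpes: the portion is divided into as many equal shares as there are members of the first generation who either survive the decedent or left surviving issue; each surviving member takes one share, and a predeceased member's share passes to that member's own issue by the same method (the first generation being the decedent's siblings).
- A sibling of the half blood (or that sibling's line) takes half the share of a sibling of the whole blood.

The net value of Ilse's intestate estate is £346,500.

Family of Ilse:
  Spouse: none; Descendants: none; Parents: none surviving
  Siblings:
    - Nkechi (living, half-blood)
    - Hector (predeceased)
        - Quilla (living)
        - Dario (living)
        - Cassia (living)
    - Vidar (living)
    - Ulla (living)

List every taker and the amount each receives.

Nkechi: £49,500; Quilla: £33,000; Dario: £33,000; Cassia: £33,000; Vidar: £99,000; Ulla: £99,000

The entire £346,500 passes to the siblings and their issue.
Counting each half-blood sibling's line as half a unit, there are 7/2 units in £346,500, so one unit is £99,000. Whole-blood lines (Hector, Vidar, and Ulla) take £99,000 each; half-blood lines (Nkechi) take £49,500 each.
Hector's share (£99,000) is divided into 3 shares of £33,000: Quilla, Dario, and Cassia each take £33,000.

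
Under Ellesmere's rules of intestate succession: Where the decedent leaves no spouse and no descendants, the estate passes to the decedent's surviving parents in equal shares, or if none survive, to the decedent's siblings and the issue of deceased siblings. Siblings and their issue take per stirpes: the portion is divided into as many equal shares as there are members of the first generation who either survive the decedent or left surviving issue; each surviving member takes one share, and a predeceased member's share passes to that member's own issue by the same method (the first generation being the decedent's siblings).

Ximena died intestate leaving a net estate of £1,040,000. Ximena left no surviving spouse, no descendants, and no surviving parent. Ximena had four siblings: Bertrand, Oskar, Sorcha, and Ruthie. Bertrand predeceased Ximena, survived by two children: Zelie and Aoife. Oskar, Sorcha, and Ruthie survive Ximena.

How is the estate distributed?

Zelie: £130,000; Aoife: £130,000; Oskar: £260,000; Sorcha: £260,000; Ruthie: £260,000

The entire £1,040,000 passes to the siblings and their issue.
That amount (£1,040,000) is divided into 4 shares of £260,000: Oskar, Sorcha, and Ruthie each take £260,000; Bertrand's £260,000 share passes to Bertrand's issue.
Bertrand's share (£260,000) is divided into 2 shares of £130,000: Zelie and Aoife each take £130,000.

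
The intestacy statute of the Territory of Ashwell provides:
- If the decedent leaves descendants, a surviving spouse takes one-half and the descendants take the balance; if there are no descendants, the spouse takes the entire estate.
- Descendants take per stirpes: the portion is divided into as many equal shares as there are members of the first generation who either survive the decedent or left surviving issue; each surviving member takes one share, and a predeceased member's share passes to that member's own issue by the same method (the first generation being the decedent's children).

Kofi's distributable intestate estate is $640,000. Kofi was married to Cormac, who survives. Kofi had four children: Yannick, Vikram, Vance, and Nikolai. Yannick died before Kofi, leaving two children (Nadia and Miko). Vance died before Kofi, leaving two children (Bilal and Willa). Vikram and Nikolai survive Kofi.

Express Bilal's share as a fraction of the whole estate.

Cormac takes one-half of $640,000 = $320,000. The remaining $320,000 passes to the descendants.
The descendants' portion ($320,000) is divided into 4 shares of $80,000: Vikram and Nikolai each take $80,000; Yannick's $80,000 share passes to Yannick's issue; Vance's $80,000 share passes to Vance's issue.
Yannick's share ($80,000) is divided into 2 shares of $40,000: Nadia and Miko each take $40,000.
Vance's share ($80,000) is divided into 2 shares of $40,000: Bilal and Willa each take $40,000.

Bilal receives 1/16 of the estate.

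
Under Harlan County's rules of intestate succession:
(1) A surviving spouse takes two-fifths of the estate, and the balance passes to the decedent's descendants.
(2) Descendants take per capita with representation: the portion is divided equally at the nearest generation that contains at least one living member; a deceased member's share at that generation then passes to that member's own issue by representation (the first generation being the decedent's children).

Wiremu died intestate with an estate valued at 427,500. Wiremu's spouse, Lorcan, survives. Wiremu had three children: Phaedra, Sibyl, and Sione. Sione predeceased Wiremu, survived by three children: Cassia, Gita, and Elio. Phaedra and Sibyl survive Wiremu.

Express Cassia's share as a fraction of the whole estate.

Cassia receives 1/15 of the estate.

Lorcan takes two-fifths of 427,500 = 171,000. The remaining 256,500 passes to the descendants.
The descendants' portion (256,500) is divided into 3 shares of 85,500: Phaedra and Sibyl each take 85,500; Sione's 85,500 share passes to Sione's issue.
Sione's share (85,500) is divided into 3 shares of 28,500: Cassia, Gita, and Elio each take 28,500.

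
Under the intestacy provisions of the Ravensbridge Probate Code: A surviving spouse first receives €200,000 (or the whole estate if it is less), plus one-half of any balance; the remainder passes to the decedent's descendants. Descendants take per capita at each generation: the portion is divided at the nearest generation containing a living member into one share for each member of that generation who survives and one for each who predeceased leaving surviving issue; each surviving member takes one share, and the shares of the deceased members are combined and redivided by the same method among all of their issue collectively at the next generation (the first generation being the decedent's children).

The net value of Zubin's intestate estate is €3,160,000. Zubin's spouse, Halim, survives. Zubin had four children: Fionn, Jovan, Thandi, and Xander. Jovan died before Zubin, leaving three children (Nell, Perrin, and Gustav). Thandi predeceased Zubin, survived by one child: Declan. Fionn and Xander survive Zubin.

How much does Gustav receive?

Halim first takes €200,000, leaving a balance of €2,960,000. Halim then takes one-half of the balance (€1,480,000), for a total of €1,680,000. The remaining €1,480,000 passes to the descendants.
The descendants' portion (€1,480,000) is divided at the children's generation into 4 shares of €370,000. Fionn and Xander each take €370,000. The 2 shares of the deceased (Jovan and Thandi) are combined into a pool of €740,000.
That pool (€740,000) is divided at the grandchildren's generation equally among Nell, Perrin, Gustav, and Declan: €185,000 each.

Gustav receives €185,000.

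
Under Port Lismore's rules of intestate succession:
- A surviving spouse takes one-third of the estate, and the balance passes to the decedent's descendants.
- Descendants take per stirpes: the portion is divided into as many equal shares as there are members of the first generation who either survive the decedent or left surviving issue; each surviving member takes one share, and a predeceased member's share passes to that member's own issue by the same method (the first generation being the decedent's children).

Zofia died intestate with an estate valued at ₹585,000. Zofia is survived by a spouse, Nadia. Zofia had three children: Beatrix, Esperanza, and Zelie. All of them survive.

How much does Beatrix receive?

Beatrix receives ₹130,000.

Nadia takes one-third of ₹585,000 = ₹195,000. The remaining ₹390,000 passes to the descendants.
The descendants' portion (₹390,000) is divided into 3 shares of ₹130,000: Beatrix, Esperanza, and Zelie each take ₹130,000.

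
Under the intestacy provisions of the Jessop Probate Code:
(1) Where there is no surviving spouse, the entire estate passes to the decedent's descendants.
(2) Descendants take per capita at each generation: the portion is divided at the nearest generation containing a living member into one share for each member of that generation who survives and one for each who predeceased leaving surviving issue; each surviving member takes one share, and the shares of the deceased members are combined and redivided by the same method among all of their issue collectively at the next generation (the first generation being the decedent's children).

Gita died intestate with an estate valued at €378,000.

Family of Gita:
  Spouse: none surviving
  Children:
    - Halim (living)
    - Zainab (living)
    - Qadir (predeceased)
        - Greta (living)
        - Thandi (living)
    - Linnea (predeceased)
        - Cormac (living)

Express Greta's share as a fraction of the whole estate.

The entire €378,000 passes to the descendants.
That amount (€378,000) is divided at the children's generation into 4 shares of €94,500. Halim and Zainab each take €94,500. The 2 shares of the deceased (Qadir and Linnea) are combined into a pool of €189,000.
That pool (€189,000) is divided at the grandchildren's generation equally among Greta, Thandi, and Cormac: €63,000 each.

Greta receives 1/6 of the estate.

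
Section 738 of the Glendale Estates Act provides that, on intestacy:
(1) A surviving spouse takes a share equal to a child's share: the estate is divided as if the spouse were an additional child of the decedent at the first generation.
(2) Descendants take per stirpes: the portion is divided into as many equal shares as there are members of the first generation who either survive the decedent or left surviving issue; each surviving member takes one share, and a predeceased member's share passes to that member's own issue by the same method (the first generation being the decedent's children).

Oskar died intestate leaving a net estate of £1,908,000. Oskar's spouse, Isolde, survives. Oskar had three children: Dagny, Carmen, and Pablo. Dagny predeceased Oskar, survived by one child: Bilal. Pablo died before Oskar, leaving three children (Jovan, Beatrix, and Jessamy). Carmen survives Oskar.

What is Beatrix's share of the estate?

Beatrix receives £159,000.

The spouse counts as an additional share at the children's level, so there are 4 primary shares of £477,000. Isolde takes one such share (£477,000).
The children's combined portion (£1,431,000) is divided into 3 shares of £477,000: Carmen takes £477,000; Dagny's £477,000 share passes to Dagny's issue; Pablo's £477,000 share passes to Pablo's issue.
Dagny's share (£477,000) passes entirely to Bilal.
Pablo's share (£477,000) is divided into 3 shares of £159,000: Jovan, Beatrix, and Jessamy each take £159,000.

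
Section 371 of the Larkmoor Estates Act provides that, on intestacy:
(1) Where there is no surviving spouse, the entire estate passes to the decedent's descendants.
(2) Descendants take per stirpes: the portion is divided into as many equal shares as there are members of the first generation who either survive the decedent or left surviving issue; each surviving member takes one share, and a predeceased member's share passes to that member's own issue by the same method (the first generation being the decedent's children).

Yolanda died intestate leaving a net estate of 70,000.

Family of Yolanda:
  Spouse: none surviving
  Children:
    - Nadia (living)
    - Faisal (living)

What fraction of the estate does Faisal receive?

The entire 70,000 passes to the descendants.
That amount (70,000) is divided into 2 shares of 35,000: Nadia and Faisal each take 35,000.

Faisal receives 1/2 of the estate.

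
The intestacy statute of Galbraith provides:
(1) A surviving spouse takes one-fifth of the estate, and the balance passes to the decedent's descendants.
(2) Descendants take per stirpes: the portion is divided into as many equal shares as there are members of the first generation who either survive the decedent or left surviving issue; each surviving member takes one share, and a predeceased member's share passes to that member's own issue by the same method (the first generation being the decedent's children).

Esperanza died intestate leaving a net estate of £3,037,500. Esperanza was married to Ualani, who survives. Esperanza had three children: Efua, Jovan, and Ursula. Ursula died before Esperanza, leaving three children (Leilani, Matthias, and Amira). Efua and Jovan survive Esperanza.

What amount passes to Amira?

Ualani takes one-fifth of £3,037,500 = £607,500. The remaining £2,430,000 passes to the descendants.
The descendants' portion (£2,430,000) is divided into 3 shares of £810,000: Efua and Jovan each take £810,000; Ursula's £810,000 share passes to Ursula's issue.
Ursula's share (£810,000) is divided into 3 shares of £270,000: Leilani, Matthias, and Amira each take £270,000.

Amira receives £270,000.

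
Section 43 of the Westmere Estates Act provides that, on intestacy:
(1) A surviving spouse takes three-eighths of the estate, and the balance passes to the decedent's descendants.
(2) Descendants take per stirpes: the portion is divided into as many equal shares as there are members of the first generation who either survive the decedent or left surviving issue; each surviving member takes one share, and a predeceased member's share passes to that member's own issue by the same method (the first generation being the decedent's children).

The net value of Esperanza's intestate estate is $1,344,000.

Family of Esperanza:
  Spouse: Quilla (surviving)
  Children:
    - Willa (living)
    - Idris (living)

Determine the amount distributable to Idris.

Idris receives $420,000.

Quilla takes three-eighths of $1,344,000 = $504,000. The remaining $840,000 passes to the descendants.
The descendants' portion ($840,000) is divided into 2 shares of $420,000: Willa and Idris each take $420,000.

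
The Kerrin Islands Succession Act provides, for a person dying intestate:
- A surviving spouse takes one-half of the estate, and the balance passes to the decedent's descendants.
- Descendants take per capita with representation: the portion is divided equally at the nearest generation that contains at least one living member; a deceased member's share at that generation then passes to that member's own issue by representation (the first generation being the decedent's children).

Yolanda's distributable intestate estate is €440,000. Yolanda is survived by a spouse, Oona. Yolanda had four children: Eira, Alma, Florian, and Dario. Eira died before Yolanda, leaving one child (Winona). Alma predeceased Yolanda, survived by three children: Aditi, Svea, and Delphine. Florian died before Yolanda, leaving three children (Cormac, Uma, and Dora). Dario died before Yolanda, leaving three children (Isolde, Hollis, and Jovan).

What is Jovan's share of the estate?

Jovan receives €22,000.

Oona takes one-half of €440,000 = €220,000. The remaining €220,000 passes to the descendants.
No child survives, so the initial division is made at the grandchildren's generation.
The descendants' portion (€220,000) is divided into 10 shares of €22,000: Winona, Aditi, Svea, Delphine, Cormac, Uma, Dora, Isolde, Hollis, and Jovan each take €22,000.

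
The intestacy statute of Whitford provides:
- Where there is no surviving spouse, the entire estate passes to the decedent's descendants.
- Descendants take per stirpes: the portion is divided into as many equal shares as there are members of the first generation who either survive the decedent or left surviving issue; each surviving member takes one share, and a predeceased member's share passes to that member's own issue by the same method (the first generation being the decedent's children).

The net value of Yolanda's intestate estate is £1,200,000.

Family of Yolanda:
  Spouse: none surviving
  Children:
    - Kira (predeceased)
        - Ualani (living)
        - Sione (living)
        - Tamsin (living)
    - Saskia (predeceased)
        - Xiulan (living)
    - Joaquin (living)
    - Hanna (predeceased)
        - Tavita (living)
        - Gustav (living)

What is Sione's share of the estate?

The entire £1,200,000 passes to the descendants.
That amount (£1,200,000) is divided into 4 shares of £300,000: Joaquin takes £300,000; Kira's £300,000 share passes to Kira's issue; Saskia's £300,000 share passes to Saskia's issue; Hanna's £300,000 share passes to Hanna's issue.
Kira's share (£300,000) is divided into 3 shares of £100,000: Ualani, Sione, and Tamsin each take £100,000.
Saskia's share (£300,000) passes entirely to Xiulan.
Hanna's share (£300,000) is divided into 2 shares of £150,000: Tavita and Gustav each take £150,000.

Sione receives £100,000.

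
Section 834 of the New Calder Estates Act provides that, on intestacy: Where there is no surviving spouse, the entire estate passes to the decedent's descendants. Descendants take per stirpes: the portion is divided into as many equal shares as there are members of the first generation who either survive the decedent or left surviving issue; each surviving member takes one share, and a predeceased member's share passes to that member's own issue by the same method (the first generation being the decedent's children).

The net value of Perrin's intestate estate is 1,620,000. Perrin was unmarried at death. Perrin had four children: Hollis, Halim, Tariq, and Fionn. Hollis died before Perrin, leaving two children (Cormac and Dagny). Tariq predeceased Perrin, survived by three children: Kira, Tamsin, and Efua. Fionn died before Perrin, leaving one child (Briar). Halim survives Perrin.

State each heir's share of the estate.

Cormac: 202,500; Dagny: 202,500; Halim: 405,000; Kira: 135,000; Tamsin: 135,000; Efua: 135,000; Briar: 405,000

The entire 1,620,000 passes to the descendants.
That amount (1,620,000) is divided into 4 shares of 405,000: Halim takes 405,000; Hollis's 405,000 share passes to Hollis's issue; Tariq's 405,000 share passes to Tariq's issue; Fionn's 405,000 share passes to Fionn's issue.
Hollis's share (405,000) is divided into 2 shares of 202,500: Cormac and Dagny each take 202,500.
Tariq's share (405,000) is divided into 3 shares of 135,000: Kira, Tamsin, and Efua each take 135,000.
Fionn's share (405,000) passes entirely to Briar.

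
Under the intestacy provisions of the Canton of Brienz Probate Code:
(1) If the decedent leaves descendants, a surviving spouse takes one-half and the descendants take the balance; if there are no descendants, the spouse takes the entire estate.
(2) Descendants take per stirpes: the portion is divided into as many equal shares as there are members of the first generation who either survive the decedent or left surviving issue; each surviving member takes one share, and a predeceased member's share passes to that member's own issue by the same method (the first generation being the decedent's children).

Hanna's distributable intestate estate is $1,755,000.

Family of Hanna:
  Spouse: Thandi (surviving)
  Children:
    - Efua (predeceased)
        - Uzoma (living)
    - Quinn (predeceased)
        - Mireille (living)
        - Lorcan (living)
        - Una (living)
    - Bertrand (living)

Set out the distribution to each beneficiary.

Thandi: $877,500; Uzoma: $292,500; Mireille: $97,500; Lorcan: $97,500; Una: $97,500; Bertrand: $292,500

Thandi takes one-half of $1,755,000 = $877,500. The remaining $877,500 passes to the descendants.
The descendants' portion ($877,500) is divided into 3 shares of $292,500: Bertrand takes $292,500; Efua's $292,500 share passes to Efua's issue; Quinn's $292,500 share passes to Quinn's issue.
Efua's share ($292,500) passes entirely to Uzoma.
Quinn's share ($292,500) is divided into 3 shares of $97,500: Mireille, Lorcan, and Una each take $97,500.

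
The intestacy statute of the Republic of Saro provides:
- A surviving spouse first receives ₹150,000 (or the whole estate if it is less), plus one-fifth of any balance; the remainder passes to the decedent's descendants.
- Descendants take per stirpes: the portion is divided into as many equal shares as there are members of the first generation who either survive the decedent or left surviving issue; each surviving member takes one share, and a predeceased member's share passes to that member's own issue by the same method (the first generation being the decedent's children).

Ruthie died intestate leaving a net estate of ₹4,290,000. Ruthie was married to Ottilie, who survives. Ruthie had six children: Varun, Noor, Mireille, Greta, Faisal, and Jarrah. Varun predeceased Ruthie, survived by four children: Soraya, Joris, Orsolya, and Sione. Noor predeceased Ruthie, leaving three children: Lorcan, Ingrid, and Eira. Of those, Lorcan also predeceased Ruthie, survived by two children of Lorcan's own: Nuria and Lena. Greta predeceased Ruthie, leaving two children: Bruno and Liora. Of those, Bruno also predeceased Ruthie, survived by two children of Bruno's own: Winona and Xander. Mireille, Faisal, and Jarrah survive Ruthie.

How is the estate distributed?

Ottilie: ₹978,000; Soraya: ₹138,000; Joris: ₹138,000; Orsolya: ₹138,000; Sione: ₹138,000; Nuria: ₹92,000; Lena: ₹92,000; Ingrid: ₹184,000; Eira: ₹184,000; Mireille: ₹552,000; Winona: ₹138,000; Xander: ₹138,000; Liora: ₹276,000; Faisal: ₹552,000; Jarrah: ₹552,000

Ottilie first takes ₹150,000, leaving a balance of ₹4,140,000. Ottilie then takes one-fifth of the balance (₹828,000), for a total of ₹978,000. The remaining ₹3,312,000 passes to the descendants.
The descendants' portion (₹3,312,000) is divided into 6 shares of ₹552,000: Mireille, Faisal, and Jarrah each take ₹552,000; Varun's ₹552,000 share passes to Varun's issue; Noor's ₹552,000 share passes to Noor's issue; Greta's ₹552,000 share passes to Greta's issue.
Varun's share (₹552,000) is divided into 4 shares of ₹138,000: Soraya, Joris, Orsolya, and Sione each take ₹138,000.
Noor's share (₹552,000) is divided into 3 shares of ₹184,000: Ingrid and Eira each take ₹184,000; Lorcan's ₹184,000 share passes to Lorcan's issue.
Lorcan's share (₹184,000) is divided into 2 shares of ₹92,000: Nuria and Lena each take ₹92,000.
Greta's share (₹552,000) is divided into 2 shares of ₹276,000: Liora takes ₹276,000; Bruno's ₹276,000 share passes to Bruno's issue.
Bruno's share (₹276,000) is divided into 2 shares of ₹138,000: Winona and Xander each take ₹138,000.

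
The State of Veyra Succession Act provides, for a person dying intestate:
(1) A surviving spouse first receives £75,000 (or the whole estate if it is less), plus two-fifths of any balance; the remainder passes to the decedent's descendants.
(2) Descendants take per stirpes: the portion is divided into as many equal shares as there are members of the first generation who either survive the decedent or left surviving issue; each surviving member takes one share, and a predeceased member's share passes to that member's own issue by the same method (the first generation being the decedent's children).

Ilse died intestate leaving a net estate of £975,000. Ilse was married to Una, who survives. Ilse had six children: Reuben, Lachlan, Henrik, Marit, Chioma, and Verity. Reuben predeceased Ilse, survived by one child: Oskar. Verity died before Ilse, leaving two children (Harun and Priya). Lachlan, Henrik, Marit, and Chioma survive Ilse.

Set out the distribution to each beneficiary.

Una: £435,000; Oskar: £90,000; Lachlan: £90,000; Henrik: £90,000; Marit: £90,000; Chioma: £90,000; Harun: £45,000; Priya: £45,000

Una first takes £75,000, leaving a balance of £900,000. Una then takes two-fifths of the balance (£360,000), for a total of £435,000. The remaining £540,000 passes to the descendants.
The descendants' portion (£540,000) is divided into 6 shares of £90,000: Lachlan, Henrik, Marit, and Chioma each take £90,000; Reuben's £90,000 share passes to Reuben's issue; Verity's £90,000 share passes to Verity's issue.
Reuben's share (£90,000) passes entirely to Oskar.
Verity's share (£90,000) is divided into 2 shares of £45,000: Harun and Priya each take £45,000.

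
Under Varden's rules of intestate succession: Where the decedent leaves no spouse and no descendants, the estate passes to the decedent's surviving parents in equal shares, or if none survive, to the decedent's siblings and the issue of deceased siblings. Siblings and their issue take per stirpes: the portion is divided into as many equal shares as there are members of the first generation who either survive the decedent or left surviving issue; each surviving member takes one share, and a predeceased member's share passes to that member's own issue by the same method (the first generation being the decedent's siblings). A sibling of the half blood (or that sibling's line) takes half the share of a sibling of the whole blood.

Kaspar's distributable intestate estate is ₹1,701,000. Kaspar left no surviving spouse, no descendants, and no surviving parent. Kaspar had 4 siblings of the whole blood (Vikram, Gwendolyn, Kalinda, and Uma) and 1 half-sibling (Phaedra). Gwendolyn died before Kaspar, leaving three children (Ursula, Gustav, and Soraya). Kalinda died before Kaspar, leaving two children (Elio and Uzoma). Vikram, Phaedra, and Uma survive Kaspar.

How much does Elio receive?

The entire ₹1,701,000 passes to the siblings and their issue.
Counting each half-blood sibling's line as half a unit, there are 9/2 units in ₹1,701,000, so one unit is ₹378,000. Whole-blood lines (Vikram, Gwendolyn, Kalinda, and Uma) take ₹378,000 each; half-blood lines (Phaedra) take ₹189,000 each.
Gwendolyn's share (₹378,000) is divided into 3 shares of ₹126,000: Ursula, Gustav, and Soraya each take ₹126,000.
Kalinda's share (₹378,000) is divided into 2 shares of ₹189,000: Elio and Uzoma each take ₹189,000.

Elio receives ₹189,000.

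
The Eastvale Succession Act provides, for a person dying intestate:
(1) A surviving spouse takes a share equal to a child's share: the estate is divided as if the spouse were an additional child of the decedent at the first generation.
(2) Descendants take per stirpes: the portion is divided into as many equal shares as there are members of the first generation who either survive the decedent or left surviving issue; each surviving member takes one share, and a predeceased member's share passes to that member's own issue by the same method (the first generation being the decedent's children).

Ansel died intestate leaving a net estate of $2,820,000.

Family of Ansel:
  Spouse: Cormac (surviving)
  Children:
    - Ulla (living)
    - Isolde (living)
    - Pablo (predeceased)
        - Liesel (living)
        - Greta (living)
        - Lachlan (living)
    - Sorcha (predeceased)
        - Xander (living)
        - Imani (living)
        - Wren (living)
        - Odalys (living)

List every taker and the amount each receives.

Cormac: $564,000; Ulla: $564,000; Isolde: $564,000; Liesel: $188,000; Greta: $188,000; Lachlan: $188,000; Xander: $141,000; Imani: $141,000; Wren: $141,000; Odalys: $141,000

The spouse counts as an additional share at the children's level, so there are 5 primary shares of $564,000. Cormac takes one such share ($564,000).
The children's combined portion ($2,256,000) is divided into 4 shares of $564,000: Ulla and Isolde each take $564,000; Pablo's $564,000 share passes to Pablo's issue; Sorcha's $564,000 share passes to Sorcha's issue.
Pablo's share ($564,000) is divided into 3 shares of $188,000: Liesel, Greta, and Lachlan each take $188,000.
Sorcha's share ($564,000) is divided into 4 shares of $141,000: Xander, Imani, Wren, and Odalys each take $141,000.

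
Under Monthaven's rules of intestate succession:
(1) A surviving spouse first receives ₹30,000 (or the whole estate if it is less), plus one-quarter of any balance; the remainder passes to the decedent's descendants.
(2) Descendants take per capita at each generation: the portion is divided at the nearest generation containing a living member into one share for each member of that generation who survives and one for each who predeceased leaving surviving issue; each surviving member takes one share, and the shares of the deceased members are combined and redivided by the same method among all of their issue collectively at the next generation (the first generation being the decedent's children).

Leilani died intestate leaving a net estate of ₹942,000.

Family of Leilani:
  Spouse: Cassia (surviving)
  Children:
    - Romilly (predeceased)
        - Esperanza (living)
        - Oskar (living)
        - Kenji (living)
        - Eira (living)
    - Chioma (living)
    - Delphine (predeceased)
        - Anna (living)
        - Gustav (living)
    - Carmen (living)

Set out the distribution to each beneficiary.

Cassia first takes ₹30,000, leaving a balance of ₹912,000. Cassia then takes one-quarter of the balance (₹228,000), for a total of ₹258,000. The remaining ₹684,000 passes to the descendants.
The descendants' portion (₹684,000) is divided at the children's generation into 4 shares of ₹171,000. Chioma and Carmen each take ₹171,000. The 2 shares of the deceased (Romilly and Delphine) are combined into a pool of ₹342,000.
That pool (₹342,000) is divided at the grandchildren's generation equally among Esperanza, Oskar, Kenji, Eira, Anna, and Gustav: ₹57,000 each.

Cassia: ₹258,000; Esperanza: ₹57,000; Oskar: ₹57,000; Kenji: ₹57,000; Eira: ₹57,000; Chioma: ₹171,000; Anna: ₹57,000; Gustav: ₹57,000; Carmen: ₹171,000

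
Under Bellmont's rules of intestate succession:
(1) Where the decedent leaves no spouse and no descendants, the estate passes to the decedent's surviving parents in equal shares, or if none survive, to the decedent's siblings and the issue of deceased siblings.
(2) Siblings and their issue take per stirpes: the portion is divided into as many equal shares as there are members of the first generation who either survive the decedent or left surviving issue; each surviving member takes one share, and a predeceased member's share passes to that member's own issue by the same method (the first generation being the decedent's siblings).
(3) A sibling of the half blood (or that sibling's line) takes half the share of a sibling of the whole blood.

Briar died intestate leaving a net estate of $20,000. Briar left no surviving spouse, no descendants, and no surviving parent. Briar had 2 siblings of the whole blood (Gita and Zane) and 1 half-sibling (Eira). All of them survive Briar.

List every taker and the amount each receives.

The entire $20,000 passes to the siblings and their issue.
Counting each half-blood sibling's line as half a unit, there are 5/2 units in $20,000, so one unit is $8,000. Whole-blood lines (Gita and Zane) take $8,000 each; half-blood lines (Eira) take $4,000 each.

Gita: $8,000; Eira: $4,000; Zane: $8,000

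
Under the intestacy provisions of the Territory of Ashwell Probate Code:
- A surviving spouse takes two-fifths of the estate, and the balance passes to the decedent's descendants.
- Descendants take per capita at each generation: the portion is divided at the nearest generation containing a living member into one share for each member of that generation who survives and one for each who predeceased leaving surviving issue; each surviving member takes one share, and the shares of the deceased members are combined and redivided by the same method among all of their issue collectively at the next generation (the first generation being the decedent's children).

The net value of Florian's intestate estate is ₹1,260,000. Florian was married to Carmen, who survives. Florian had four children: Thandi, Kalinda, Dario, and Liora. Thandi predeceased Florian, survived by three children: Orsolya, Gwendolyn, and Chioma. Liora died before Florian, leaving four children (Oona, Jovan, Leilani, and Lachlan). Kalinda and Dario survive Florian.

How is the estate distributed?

Carmen takes two-fifths of ₹1,260,000 = ₹504,000. The remaining ₹756,000 passes to the descendants.
The descendants' portion (₹756,000) is divided at the children's generation into 4 shares of ₹189,000. Kalinda and Dario each take ₹189,000. The 2 shares of the deceased (Thandi and Liora) are combined into a pool of ₹378,000.
That pool (₹378,000) is divided at the grandchildren's generation equally among Orsolya, Gwendolyn, Chioma, Oona, Jovan, Leilani, and Lachlan: ₹54,000 each.

Carmen: ₹504,000; Orsolya: ₹54,000; Gwendolyn: ₹54,000; Chioma: ₹54,000; Kalinda: ₹189,000; Dario: ₹189,000; Oona: ₹54,000; Jovan: ₹54,000; Leilani: ₹54,000; Lachlan: ₹54,000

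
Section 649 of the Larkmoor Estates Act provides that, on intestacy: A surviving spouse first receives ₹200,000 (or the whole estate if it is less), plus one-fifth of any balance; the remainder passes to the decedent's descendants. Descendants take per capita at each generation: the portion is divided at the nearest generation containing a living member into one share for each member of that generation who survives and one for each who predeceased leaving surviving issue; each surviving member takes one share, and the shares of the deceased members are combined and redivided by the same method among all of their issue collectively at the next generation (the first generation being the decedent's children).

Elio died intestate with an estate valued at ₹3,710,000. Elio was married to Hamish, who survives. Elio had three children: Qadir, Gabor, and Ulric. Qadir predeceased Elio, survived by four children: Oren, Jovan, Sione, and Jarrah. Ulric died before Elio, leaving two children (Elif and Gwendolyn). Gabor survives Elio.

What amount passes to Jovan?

Jovan receives ₹312,000.

Hamish first takes ₹200,000, leaving a balance of ₹3,510,000. Hamish then takes one-fifth of the balance (₹702,000), for a total of ₹902,000. The remaining ₹2,808,000 passes to the descendants.
The descendants' portion (₹2,808,000) is divided at the children's generation into 3 shares of ₹936,000. Gabor takes ₹936,000. The 2 shares of the deceased (Qadir and Ulric) are combined into a pool of ₹1,872,000.
That pool (₹1,872,000) is divided at the grandchildren's generation equally among Oren, Jovan, Sione, Jarrah, Elif, and Gwendolyn: ₹312,000 each.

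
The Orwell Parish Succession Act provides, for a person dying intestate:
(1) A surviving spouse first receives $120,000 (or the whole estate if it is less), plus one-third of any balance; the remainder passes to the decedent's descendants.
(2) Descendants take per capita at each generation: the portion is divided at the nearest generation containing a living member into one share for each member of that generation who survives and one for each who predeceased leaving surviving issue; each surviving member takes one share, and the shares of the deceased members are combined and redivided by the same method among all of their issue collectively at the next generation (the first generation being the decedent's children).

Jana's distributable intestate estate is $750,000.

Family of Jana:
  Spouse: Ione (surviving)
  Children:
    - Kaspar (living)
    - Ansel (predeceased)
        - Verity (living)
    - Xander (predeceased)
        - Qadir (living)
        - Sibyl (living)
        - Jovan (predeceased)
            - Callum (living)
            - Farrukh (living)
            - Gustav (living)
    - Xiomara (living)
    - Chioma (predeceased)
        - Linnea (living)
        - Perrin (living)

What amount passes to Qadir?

Ione first takes $120,000, leaving a balance of $630,000. Ione then takes one-third of the balance ($210,000), for a total of $330,000. The remaining $420,000 passes to the descendants.
The descendants' portion ($420,000) is divided at the children's generation into 5 shares of $84,000. Kaspar and Xiomara each take $84,000. The 3 shares of the deceased (Ansel, Xander, and Chioma) are combined into a pool of $252,000.
That pool ($252,000) is divided at the grandchildren's generation into 6 shares of $42,000. Verity, Qadir, Sibyl, Linnea, and Perrin each take $42,000. The remaining share for the deceased Jovan ($42,000) is carried to the next generation.
That pool ($42,000) is divided at the great-grandchildren's generation equally among Callum, Farrukh, and Gustav: $14,000 each.

Qadir receives $42,000.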